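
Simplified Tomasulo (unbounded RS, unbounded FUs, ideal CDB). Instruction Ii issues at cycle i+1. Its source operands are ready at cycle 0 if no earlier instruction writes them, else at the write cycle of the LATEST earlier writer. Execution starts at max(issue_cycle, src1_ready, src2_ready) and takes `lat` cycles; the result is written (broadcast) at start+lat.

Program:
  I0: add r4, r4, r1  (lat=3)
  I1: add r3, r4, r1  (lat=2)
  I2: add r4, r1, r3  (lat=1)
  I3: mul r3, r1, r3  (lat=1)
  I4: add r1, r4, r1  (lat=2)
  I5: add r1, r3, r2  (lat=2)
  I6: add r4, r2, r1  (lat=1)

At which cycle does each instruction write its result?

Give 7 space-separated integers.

I0 add r4: issue@1 deps=(None,None) exec_start@1 write@4
I1 add r3: issue@2 deps=(0,None) exec_start@4 write@6
I2 add r4: issue@3 deps=(None,1) exec_start@6 write@7
I3 mul r3: issue@4 deps=(None,1) exec_start@6 write@7
I4 add r1: issue@5 deps=(2,None) exec_start@7 write@9
I5 add r1: issue@6 deps=(3,None) exec_start@7 write@9
I6 add r4: issue@7 deps=(None,5) exec_start@9 write@10

Answer: 4 6 7 7 9 9 10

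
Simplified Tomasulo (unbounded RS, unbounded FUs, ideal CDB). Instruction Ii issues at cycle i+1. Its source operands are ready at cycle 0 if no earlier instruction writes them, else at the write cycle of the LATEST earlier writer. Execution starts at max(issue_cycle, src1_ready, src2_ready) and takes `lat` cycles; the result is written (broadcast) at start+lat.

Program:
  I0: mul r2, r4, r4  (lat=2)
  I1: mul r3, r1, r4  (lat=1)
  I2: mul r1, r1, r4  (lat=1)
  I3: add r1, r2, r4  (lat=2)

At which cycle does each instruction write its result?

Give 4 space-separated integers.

Answer: 3 3 4 6

Derivation:
I0 mul r2: issue@1 deps=(None,None) exec_start@1 write@3
I1 mul r3: issue@2 deps=(None,None) exec_start@2 write@3
I2 mul r1: issue@3 deps=(None,None) exec_start@3 write@4
I3 add r1: issue@4 deps=(0,None) exec_start@4 write@6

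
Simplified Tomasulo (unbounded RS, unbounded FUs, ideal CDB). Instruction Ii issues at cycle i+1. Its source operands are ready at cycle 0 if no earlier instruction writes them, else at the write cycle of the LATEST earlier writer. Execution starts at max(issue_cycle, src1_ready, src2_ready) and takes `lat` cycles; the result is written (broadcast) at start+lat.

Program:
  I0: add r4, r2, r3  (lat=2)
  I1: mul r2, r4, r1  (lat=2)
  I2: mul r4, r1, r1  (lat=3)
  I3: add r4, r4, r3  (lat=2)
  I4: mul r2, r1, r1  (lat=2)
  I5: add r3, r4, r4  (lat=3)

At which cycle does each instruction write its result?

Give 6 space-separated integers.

Answer: 3 5 6 8 7 11

Derivation:
I0 add r4: issue@1 deps=(None,None) exec_start@1 write@3
I1 mul r2: issue@2 deps=(0,None) exec_start@3 write@5
I2 mul r4: issue@3 deps=(None,None) exec_start@3 write@6
I3 add r4: issue@4 deps=(2,None) exec_start@6 write@8
I4 mul r2: issue@5 deps=(None,None) exec_start@5 write@7
I5 add r3: issue@6 deps=(3,3) exec_start@8 write@11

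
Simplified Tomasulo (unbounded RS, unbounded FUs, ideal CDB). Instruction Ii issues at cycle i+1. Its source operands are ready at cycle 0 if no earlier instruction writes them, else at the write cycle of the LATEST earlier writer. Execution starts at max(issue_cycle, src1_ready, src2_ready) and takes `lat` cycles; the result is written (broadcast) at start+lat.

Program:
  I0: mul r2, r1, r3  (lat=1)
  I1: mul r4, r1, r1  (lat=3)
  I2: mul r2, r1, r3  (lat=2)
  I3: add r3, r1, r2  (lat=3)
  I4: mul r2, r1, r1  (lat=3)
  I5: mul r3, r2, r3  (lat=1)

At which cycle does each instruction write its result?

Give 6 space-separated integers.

Answer: 2 5 5 8 8 9

Derivation:
I0 mul r2: issue@1 deps=(None,None) exec_start@1 write@2
I1 mul r4: issue@2 deps=(None,None) exec_start@2 write@5
I2 mul r2: issue@3 deps=(None,None) exec_start@3 write@5
I3 add r3: issue@4 deps=(None,2) exec_start@5 write@8
I4 mul r2: issue@5 deps=(None,None) exec_start@5 write@8
I5 mul r3: issue@6 deps=(4,3) exec_start@8 write@9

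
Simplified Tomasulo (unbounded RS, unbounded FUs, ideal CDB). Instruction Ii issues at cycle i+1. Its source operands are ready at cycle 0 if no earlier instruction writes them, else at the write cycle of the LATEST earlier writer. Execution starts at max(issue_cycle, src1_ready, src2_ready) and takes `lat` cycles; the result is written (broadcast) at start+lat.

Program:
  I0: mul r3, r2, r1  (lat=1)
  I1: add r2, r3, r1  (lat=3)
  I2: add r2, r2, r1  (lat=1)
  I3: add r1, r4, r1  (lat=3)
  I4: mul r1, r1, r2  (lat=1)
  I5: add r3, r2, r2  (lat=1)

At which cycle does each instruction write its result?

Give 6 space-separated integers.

I0 mul r3: issue@1 deps=(None,None) exec_start@1 write@2
I1 add r2: issue@2 deps=(0,None) exec_start@2 write@5
I2 add r2: issue@3 deps=(1,None) exec_start@5 write@6
I3 add r1: issue@4 deps=(None,None) exec_start@4 write@7
I4 mul r1: issue@5 deps=(3,2) exec_start@7 write@8
I5 add r3: issue@6 deps=(2,2) exec_start@6 write@7

Answer: 2 5 6 7 8 7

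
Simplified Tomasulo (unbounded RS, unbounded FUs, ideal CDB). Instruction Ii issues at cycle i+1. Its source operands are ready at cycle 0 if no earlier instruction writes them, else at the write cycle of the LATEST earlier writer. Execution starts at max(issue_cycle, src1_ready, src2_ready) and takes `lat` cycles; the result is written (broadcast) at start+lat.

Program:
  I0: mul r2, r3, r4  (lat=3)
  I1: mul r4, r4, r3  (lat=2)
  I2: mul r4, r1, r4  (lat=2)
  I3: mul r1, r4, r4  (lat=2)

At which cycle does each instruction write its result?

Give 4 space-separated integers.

Answer: 4 4 6 8

Derivation:
I0 mul r2: issue@1 deps=(None,None) exec_start@1 write@4
I1 mul r4: issue@2 deps=(None,None) exec_start@2 write@4
I2 mul r4: issue@3 deps=(None,1) exec_start@4 write@6
I3 mul r1: issue@4 deps=(2,2) exec_start@6 write@8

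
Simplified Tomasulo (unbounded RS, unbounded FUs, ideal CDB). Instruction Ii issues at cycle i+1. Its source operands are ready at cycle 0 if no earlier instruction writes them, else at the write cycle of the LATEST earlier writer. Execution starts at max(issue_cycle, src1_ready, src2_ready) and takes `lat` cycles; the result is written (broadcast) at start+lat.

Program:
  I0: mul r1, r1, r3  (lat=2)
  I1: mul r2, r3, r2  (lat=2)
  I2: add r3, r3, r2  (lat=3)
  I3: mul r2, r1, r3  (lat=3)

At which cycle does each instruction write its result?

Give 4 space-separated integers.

I0 mul r1: issue@1 deps=(None,None) exec_start@1 write@3
I1 mul r2: issue@2 deps=(None,None) exec_start@2 write@4
I2 add r3: issue@3 deps=(None,1) exec_start@4 write@7
I3 mul r2: issue@4 deps=(0,2) exec_start@7 write@10

Answer: 3 4 7 10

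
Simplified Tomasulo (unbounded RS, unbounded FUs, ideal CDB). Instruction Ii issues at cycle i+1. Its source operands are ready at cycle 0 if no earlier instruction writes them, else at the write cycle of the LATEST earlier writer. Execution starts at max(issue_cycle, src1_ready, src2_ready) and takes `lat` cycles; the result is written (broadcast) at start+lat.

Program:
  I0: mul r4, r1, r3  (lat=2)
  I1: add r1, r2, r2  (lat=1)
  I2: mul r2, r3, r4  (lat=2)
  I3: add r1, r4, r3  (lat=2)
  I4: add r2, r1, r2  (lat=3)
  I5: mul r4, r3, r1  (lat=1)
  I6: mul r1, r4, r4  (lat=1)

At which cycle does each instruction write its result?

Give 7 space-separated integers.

I0 mul r4: issue@1 deps=(None,None) exec_start@1 write@3
I1 add r1: issue@2 deps=(None,None) exec_start@2 write@3
I2 mul r2: issue@3 deps=(None,0) exec_start@3 write@5
I3 add r1: issue@4 deps=(0,None) exec_start@4 write@6
I4 add r2: issue@5 deps=(3,2) exec_start@6 write@9
I5 mul r4: issue@6 deps=(None,3) exec_start@6 write@7
I6 mul r1: issue@7 deps=(5,5) exec_start@7 write@8

Answer: 3 3 5 6 9 7 8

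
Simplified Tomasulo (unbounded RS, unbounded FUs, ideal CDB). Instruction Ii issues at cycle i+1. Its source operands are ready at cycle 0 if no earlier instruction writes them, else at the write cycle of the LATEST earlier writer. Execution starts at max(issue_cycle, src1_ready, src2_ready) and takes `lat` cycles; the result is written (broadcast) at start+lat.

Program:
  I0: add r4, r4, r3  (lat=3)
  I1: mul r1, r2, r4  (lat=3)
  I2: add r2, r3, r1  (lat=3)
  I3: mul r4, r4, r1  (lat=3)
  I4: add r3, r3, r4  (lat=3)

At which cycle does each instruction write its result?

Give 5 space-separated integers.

I0 add r4: issue@1 deps=(None,None) exec_start@1 write@4
I1 mul r1: issue@2 deps=(None,0) exec_start@4 write@7
I2 add r2: issue@3 deps=(None,1) exec_start@7 write@10
I3 mul r4: issue@4 deps=(0,1) exec_start@7 write@10
I4 add r3: issue@5 deps=(None,3) exec_start@10 write@13

Answer: 4 7 10 10 13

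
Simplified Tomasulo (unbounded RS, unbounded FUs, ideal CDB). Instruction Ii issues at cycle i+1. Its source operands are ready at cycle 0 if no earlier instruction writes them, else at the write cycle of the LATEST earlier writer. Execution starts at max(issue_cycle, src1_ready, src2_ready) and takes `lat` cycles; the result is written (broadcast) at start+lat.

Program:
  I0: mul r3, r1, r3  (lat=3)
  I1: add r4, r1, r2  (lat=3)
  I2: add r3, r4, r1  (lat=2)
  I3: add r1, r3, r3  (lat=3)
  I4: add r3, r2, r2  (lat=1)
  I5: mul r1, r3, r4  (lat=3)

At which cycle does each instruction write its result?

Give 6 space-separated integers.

I0 mul r3: issue@1 deps=(None,None) exec_start@1 write@4
I1 add r4: issue@2 deps=(None,None) exec_start@2 write@5
I2 add r3: issue@3 deps=(1,None) exec_start@5 write@7
I3 add r1: issue@4 deps=(2,2) exec_start@7 write@10
I4 add r3: issue@5 deps=(None,None) exec_start@5 write@6
I5 mul r1: issue@6 deps=(4,1) exec_start@6 write@9

Answer: 4 5 7 10 6 9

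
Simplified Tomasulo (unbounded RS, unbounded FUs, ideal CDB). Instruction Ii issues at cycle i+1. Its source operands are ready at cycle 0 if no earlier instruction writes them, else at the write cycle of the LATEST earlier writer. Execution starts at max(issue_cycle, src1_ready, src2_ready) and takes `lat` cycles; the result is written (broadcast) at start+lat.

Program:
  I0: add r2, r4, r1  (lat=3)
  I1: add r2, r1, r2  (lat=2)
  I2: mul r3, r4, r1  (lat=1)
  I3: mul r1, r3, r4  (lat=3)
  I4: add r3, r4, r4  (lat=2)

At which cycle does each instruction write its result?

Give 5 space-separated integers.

Answer: 4 6 4 7 7

Derivation:
I0 add r2: issue@1 deps=(None,None) exec_start@1 write@4
I1 add r2: issue@2 deps=(None,0) exec_start@4 write@6
I2 mul r3: issue@3 deps=(None,None) exec_start@3 write@4
I3 mul r1: issue@4 deps=(2,None) exec_start@4 write@7
I4 add r3: issue@5 deps=(None,None) exec_start@5 write@7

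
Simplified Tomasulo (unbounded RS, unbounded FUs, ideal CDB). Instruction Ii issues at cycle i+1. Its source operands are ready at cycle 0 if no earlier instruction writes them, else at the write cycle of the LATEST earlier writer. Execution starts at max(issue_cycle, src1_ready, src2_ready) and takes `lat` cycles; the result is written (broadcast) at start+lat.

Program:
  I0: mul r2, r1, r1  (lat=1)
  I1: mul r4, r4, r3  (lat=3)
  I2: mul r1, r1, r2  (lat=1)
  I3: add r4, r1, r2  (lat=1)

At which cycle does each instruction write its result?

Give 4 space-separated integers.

I0 mul r2: issue@1 deps=(None,None) exec_start@1 write@2
I1 mul r4: issue@2 deps=(None,None) exec_start@2 write@5
I2 mul r1: issue@3 deps=(None,0) exec_start@3 write@4
I3 add r4: issue@4 deps=(2,0) exec_start@4 write@5

Answer: 2 5 4 5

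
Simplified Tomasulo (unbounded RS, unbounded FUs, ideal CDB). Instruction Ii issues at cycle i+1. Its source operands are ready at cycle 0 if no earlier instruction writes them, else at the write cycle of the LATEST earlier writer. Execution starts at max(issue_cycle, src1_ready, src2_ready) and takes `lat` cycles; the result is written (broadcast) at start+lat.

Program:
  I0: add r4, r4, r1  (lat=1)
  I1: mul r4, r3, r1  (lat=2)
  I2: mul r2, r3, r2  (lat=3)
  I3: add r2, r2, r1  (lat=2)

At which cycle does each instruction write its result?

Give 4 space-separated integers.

I0 add r4: issue@1 deps=(None,None) exec_start@1 write@2
I1 mul r4: issue@2 deps=(None,None) exec_start@2 write@4
I2 mul r2: issue@3 deps=(None,None) exec_start@3 write@6
I3 add r2: issue@4 deps=(2,None) exec_start@6 write@8

Answer: 2 4 6 8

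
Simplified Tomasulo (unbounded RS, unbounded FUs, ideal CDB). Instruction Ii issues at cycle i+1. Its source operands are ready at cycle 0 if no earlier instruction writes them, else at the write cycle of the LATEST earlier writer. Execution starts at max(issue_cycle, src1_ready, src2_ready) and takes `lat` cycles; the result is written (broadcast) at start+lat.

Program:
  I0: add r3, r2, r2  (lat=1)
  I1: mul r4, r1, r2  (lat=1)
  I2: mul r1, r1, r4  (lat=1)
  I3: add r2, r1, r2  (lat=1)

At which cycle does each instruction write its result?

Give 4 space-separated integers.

Answer: 2 3 4 5

Derivation:
I0 add r3: issue@1 deps=(None,None) exec_start@1 write@2
I1 mul r4: issue@2 deps=(None,None) exec_start@2 write@3
I2 mul r1: issue@3 deps=(None,1) exec_start@3 write@4
I3 add r2: issue@4 deps=(2,None) exec_start@4 write@5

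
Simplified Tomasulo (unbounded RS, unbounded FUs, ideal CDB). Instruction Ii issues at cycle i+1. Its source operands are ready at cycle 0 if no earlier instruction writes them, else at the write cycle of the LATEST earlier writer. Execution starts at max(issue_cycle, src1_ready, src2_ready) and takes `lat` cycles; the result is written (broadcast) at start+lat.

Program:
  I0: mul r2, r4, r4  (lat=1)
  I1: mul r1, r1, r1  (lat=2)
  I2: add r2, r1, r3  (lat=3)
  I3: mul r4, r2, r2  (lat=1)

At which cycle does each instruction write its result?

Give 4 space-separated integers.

Answer: 2 4 7 8

Derivation:
I0 mul r2: issue@1 deps=(None,None) exec_start@1 write@2
I1 mul r1: issue@2 deps=(None,None) exec_start@2 write@4
I2 add r2: issue@3 deps=(1,None) exec_start@4 write@7
I3 mul r4: issue@4 deps=(2,2) exec_start@7 write@8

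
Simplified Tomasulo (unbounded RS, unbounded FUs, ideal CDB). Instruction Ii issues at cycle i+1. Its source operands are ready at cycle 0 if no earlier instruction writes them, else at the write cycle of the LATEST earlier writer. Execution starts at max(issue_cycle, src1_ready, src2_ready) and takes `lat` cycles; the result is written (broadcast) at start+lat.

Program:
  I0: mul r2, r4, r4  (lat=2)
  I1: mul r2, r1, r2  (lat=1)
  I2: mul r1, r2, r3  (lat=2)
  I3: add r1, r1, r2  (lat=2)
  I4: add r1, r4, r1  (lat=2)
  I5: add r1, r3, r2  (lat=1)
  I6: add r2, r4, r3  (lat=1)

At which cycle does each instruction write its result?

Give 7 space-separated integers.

Answer: 3 4 6 8 10 7 8

Derivation:
I0 mul r2: issue@1 deps=(None,None) exec_start@1 write@3
I1 mul r2: issue@2 deps=(None,0) exec_start@3 write@4
I2 mul r1: issue@3 deps=(1,None) exec_start@4 write@6
I3 add r1: issue@4 deps=(2,1) exec_start@6 write@8
I4 add r1: issue@5 deps=(None,3) exec_start@8 write@10
I5 add r1: issue@6 deps=(None,1) exec_start@6 write@7
I6 add r2: issue@7 deps=(None,None) exec_start@7 write@8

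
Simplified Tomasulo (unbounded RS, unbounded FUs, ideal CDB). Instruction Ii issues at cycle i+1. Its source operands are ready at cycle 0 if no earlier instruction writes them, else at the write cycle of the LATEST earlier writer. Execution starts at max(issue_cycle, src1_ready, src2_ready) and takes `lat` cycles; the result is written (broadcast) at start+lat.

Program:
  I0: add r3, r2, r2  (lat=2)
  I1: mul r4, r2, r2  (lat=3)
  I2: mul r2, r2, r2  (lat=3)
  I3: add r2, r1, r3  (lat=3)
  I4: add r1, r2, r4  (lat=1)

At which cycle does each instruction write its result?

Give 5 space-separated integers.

I0 add r3: issue@1 deps=(None,None) exec_start@1 write@3
I1 mul r4: issue@2 deps=(None,None) exec_start@2 write@5
I2 mul r2: issue@3 deps=(None,None) exec_start@3 write@6
I3 add r2: issue@4 deps=(None,0) exec_start@4 write@7
I4 add r1: issue@5 deps=(3,1) exec_start@7 write@8

Answer: 3 5 6 7 8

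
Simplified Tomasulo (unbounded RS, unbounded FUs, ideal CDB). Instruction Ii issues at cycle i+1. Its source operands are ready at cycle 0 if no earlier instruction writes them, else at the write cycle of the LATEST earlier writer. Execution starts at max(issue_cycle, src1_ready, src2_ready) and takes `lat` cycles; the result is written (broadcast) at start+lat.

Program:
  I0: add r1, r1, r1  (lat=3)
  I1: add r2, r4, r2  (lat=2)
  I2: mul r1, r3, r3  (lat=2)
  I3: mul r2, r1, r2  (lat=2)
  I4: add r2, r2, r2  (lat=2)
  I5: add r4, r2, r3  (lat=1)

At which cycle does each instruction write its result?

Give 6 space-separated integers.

Answer: 4 4 5 7 9 10

Derivation:
I0 add r1: issue@1 deps=(None,None) exec_start@1 write@4
I1 add r2: issue@2 deps=(None,None) exec_start@2 write@4
I2 mul r1: issue@3 deps=(None,None) exec_start@3 write@5
I3 mul r2: issue@4 deps=(2,1) exec_start@5 write@7
I4 add r2: issue@5 deps=(3,3) exec_start@7 write@9
I5 add r4: issue@6 deps=(4,None) exec_start@9 write@10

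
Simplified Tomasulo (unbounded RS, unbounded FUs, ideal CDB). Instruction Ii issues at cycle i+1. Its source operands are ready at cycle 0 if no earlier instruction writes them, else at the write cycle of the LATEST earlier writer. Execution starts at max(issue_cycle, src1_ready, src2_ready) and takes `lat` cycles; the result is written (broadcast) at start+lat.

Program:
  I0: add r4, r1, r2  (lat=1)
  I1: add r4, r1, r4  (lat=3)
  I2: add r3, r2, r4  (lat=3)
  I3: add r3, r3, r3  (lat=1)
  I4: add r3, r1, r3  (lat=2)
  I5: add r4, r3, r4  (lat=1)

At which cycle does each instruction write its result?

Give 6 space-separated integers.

I0 add r4: issue@1 deps=(None,None) exec_start@1 write@2
I1 add r4: issue@2 deps=(None,0) exec_start@2 write@5
I2 add r3: issue@3 deps=(None,1) exec_start@5 write@8
I3 add r3: issue@4 deps=(2,2) exec_start@8 write@9
I4 add r3: issue@5 deps=(None,3) exec_start@9 write@11
I5 add r4: issue@6 deps=(4,1) exec_start@11 write@12

Answer: 2 5 8 9 11 12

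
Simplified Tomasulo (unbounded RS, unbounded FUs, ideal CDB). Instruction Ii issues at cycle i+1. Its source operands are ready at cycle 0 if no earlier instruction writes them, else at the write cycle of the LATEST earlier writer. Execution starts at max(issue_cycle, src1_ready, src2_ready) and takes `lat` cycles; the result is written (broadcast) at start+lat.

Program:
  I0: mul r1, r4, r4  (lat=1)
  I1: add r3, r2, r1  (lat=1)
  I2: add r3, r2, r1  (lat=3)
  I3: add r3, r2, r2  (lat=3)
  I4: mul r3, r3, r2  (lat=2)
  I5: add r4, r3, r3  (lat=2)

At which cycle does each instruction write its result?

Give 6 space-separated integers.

I0 mul r1: issue@1 deps=(None,None) exec_start@1 write@2
I1 add r3: issue@2 deps=(None,0) exec_start@2 write@3
I2 add r3: issue@3 deps=(None,0) exec_start@3 write@6
I3 add r3: issue@4 deps=(None,None) exec_start@4 write@7
I4 mul r3: issue@5 deps=(3,None) exec_start@7 write@9
I5 add r4: issue@6 deps=(4,4) exec_start@9 write@11

Answer: 2 3 6 7 9 11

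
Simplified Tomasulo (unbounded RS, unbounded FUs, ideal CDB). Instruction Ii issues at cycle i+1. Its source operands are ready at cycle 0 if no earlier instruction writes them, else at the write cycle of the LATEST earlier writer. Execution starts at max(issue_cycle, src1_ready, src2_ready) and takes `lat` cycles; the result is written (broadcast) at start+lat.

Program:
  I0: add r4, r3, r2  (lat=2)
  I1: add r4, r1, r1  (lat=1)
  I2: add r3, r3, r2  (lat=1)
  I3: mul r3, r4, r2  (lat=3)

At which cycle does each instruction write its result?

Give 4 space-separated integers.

I0 add r4: issue@1 deps=(None,None) exec_start@1 write@3
I1 add r4: issue@2 deps=(None,None) exec_start@2 write@3
I2 add r3: issue@3 deps=(None,None) exec_start@3 write@4
I3 mul r3: issue@4 deps=(1,None) exec_start@4 write@7

Answer: 3 3 4 7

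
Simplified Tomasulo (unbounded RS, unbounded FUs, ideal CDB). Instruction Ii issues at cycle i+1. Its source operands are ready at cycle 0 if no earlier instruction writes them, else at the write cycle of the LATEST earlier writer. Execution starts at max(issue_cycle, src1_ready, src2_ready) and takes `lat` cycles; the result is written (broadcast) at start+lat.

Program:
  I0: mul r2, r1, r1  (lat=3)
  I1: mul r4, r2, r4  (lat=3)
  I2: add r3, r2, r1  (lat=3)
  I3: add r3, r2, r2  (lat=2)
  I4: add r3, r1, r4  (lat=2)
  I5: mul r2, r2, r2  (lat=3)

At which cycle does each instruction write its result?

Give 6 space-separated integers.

I0 mul r2: issue@1 deps=(None,None) exec_start@1 write@4
I1 mul r4: issue@2 deps=(0,None) exec_start@4 write@7
I2 add r3: issue@3 deps=(0,None) exec_start@4 write@7
I3 add r3: issue@4 deps=(0,0) exec_start@4 write@6
I4 add r3: issue@5 deps=(None,1) exec_start@7 write@9
I5 mul r2: issue@6 deps=(0,0) exec_start@6 write@9

Answer: 4 7 7 6 9 9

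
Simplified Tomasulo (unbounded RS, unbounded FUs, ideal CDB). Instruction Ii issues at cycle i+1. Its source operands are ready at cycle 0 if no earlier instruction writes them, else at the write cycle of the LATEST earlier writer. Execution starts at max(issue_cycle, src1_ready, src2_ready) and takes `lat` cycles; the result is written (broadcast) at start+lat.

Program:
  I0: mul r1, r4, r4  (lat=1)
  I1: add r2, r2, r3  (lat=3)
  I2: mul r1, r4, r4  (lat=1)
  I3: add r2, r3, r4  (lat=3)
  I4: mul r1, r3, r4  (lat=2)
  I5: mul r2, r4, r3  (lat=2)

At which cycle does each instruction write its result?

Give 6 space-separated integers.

I0 mul r1: issue@1 deps=(None,None) exec_start@1 write@2
I1 add r2: issue@2 deps=(None,None) exec_start@2 write@5
I2 mul r1: issue@3 deps=(None,None) exec_start@3 write@4
I3 add r2: issue@4 deps=(None,None) exec_start@4 write@7
I4 mul r1: issue@5 deps=(None,None) exec_start@5 write@7
I5 mul r2: issue@6 deps=(None,None) exec_start@6 write@8

Answer: 2 5 4 7 7 8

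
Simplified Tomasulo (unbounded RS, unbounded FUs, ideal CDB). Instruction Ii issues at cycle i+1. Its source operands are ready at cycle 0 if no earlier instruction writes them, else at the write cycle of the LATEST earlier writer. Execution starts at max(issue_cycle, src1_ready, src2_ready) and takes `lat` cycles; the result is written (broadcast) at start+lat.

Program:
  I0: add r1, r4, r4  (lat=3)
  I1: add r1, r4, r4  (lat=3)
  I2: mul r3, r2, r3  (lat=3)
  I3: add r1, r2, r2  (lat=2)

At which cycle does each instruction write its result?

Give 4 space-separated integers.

Answer: 4 5 6 6

Derivation:
I0 add r1: issue@1 deps=(None,None) exec_start@1 write@4
I1 add r1: issue@2 deps=(None,None) exec_start@2 write@5
I2 mul r3: issue@3 deps=(None,None) exec_start@3 write@6
I3 add r1: issue@4 deps=(None,None) exec_start@4 write@6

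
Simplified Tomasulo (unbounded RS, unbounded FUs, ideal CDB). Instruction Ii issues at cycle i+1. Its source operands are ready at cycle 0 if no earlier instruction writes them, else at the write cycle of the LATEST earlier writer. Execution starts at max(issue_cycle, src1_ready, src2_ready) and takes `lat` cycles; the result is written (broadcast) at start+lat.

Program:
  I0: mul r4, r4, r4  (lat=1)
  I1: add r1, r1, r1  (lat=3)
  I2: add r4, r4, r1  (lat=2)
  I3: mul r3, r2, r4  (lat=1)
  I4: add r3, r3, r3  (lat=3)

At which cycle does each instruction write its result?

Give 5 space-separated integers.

Answer: 2 5 7 8 11

Derivation:
I0 mul r4: issue@1 deps=(None,None) exec_start@1 write@2
I1 add r1: issue@2 deps=(None,None) exec_start@2 write@5
I2 add r4: issue@3 deps=(0,1) exec_start@5 write@7
I3 mul r3: issue@4 deps=(None,2) exec_start@7 write@8
I4 add r3: issue@5 deps=(3,3) exec_start@8 write@11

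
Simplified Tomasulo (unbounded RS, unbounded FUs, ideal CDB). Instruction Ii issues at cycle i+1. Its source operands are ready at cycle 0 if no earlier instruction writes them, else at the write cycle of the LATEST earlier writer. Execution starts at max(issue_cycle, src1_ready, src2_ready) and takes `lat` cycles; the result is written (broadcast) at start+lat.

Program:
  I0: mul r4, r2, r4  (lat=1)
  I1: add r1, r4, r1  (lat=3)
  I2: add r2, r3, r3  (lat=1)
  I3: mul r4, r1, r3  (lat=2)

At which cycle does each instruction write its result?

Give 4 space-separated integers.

I0 mul r4: issue@1 deps=(None,None) exec_start@1 write@2
I1 add r1: issue@2 deps=(0,None) exec_start@2 write@5
I2 add r2: issue@3 deps=(None,None) exec_start@3 write@4
I3 mul r4: issue@4 deps=(1,None) exec_start@5 write@7

Answer: 2 5 4 7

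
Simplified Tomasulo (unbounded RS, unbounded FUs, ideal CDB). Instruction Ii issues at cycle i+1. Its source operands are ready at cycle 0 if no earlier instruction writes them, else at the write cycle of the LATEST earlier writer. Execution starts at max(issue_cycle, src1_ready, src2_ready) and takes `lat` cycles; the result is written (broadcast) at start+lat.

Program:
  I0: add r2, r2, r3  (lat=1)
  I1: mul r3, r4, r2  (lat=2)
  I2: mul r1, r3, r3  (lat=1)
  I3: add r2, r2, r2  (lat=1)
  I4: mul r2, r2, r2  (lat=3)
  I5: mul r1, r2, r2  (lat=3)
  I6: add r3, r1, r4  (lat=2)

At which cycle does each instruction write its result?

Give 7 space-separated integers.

I0 add r2: issue@1 deps=(None,None) exec_start@1 write@2
I1 mul r3: issue@2 deps=(None,0) exec_start@2 write@4
I2 mul r1: issue@3 deps=(1,1) exec_start@4 write@5
I3 add r2: issue@4 deps=(0,0) exec_start@4 write@5
I4 mul r2: issue@5 deps=(3,3) exec_start@5 write@8
I5 mul r1: issue@6 deps=(4,4) exec_start@8 write@11
I6 add r3: issue@7 deps=(5,None) exec_start@11 write@13

Answer: 2 4 5 5 8 11 13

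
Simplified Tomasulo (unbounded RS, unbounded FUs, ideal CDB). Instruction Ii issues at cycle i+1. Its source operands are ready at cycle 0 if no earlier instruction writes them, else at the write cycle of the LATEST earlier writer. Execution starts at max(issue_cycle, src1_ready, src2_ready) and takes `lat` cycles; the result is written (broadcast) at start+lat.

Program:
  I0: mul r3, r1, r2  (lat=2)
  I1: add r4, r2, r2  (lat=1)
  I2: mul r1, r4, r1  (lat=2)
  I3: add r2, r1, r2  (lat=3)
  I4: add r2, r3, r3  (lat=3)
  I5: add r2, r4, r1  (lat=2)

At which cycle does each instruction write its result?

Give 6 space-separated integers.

I0 mul r3: issue@1 deps=(None,None) exec_start@1 write@3
I1 add r4: issue@2 deps=(None,None) exec_start@2 write@3
I2 mul r1: issue@3 deps=(1,None) exec_start@3 write@5
I3 add r2: issue@4 deps=(2,None) exec_start@5 write@8
I4 add r2: issue@5 deps=(0,0) exec_start@5 write@8
I5 add r2: issue@6 deps=(1,2) exec_start@6 write@8

Answer: 3 3 5 8 8 8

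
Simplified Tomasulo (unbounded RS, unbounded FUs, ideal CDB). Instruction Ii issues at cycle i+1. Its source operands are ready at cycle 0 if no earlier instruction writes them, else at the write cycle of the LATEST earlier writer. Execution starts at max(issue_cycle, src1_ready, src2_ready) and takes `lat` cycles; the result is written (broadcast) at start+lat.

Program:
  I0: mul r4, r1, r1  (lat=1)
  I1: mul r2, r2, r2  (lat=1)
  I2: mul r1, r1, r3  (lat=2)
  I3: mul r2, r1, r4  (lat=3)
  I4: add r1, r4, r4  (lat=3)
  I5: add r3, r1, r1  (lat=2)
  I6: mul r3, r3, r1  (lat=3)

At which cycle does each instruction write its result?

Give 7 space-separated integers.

Answer: 2 3 5 8 8 10 13

Derivation:
I0 mul r4: issue@1 deps=(None,None) exec_start@1 write@2
I1 mul r2: issue@2 deps=(None,None) exec_start@2 write@3
I2 mul r1: issue@3 deps=(None,None) exec_start@3 write@5
I3 mul r2: issue@4 deps=(2,0) exec_start@5 write@8
I4 add r1: issue@5 deps=(0,0) exec_start@5 write@8
I5 add r3: issue@6 deps=(4,4) exec_start@8 write@10
I6 mul r3: issue@7 deps=(5,4) exec_start@10 write@13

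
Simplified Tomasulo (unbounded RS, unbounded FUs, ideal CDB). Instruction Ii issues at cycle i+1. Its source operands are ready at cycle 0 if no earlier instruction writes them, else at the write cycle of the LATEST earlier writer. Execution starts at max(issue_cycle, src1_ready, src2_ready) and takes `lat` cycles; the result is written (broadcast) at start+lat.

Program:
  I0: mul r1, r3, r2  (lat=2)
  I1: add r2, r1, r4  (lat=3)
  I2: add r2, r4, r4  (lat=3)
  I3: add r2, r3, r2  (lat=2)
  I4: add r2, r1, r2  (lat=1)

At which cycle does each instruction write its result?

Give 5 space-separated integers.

Answer: 3 6 6 8 9

Derivation:
I0 mul r1: issue@1 deps=(None,None) exec_start@1 write@3
I1 add r2: issue@2 deps=(0,None) exec_start@3 write@6
I2 add r2: issue@3 deps=(None,None) exec_start@3 write@6
I3 add r2: issue@4 deps=(None,2) exec_start@6 write@8
I4 add r2: issue@5 deps=(0,3) exec_start@8 write@9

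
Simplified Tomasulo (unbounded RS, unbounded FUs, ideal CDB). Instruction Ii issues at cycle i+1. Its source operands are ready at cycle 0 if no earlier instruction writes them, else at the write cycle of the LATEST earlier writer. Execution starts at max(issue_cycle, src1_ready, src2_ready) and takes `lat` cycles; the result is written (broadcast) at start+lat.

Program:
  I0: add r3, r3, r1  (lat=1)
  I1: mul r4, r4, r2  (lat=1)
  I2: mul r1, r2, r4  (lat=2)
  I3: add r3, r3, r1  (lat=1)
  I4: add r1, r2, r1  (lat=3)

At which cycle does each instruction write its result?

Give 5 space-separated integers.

Answer: 2 3 5 6 8

Derivation:
I0 add r3: issue@1 deps=(None,None) exec_start@1 write@2
I1 mul r4: issue@2 deps=(None,None) exec_start@2 write@3
I2 mul r1: issue@3 deps=(None,1) exec_start@3 write@5
I3 add r3: issue@4 deps=(0,2) exec_start@5 write@6
I4 add r1: issue@5 deps=(None,2) exec_start@5 write@8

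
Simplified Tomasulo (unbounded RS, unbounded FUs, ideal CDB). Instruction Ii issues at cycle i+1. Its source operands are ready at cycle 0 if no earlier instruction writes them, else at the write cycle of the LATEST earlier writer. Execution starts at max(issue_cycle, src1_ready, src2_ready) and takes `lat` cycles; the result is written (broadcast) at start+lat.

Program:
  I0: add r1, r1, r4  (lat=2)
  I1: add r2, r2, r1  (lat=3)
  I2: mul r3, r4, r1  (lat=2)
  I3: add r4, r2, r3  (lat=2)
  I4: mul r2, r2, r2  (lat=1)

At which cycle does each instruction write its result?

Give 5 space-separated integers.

I0 add r1: issue@1 deps=(None,None) exec_start@1 write@3
I1 add r2: issue@2 deps=(None,0) exec_start@3 write@6
I2 mul r3: issue@3 deps=(None,0) exec_start@3 write@5
I3 add r4: issue@4 deps=(1,2) exec_start@6 write@8
I4 mul r2: issue@5 deps=(1,1) exec_start@6 write@7

Answer: 3 6 5 8 7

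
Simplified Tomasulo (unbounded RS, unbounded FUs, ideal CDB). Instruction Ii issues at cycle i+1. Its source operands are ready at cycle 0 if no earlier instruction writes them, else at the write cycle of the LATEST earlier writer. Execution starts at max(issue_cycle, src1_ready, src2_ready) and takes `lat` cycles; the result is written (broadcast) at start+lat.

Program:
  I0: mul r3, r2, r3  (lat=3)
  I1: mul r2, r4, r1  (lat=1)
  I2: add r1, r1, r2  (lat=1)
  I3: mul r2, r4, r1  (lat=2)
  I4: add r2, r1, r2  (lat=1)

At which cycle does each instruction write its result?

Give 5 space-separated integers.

Answer: 4 3 4 6 7

Derivation:
I0 mul r3: issue@1 deps=(None,None) exec_start@1 write@4
I1 mul r2: issue@2 deps=(None,None) exec_start@2 write@3
I2 add r1: issue@3 deps=(None,1) exec_start@3 write@4
I3 mul r2: issue@4 deps=(None,2) exec_start@4 write@6
I4 add r2: issue@5 deps=(2,3) exec_start@6 write@7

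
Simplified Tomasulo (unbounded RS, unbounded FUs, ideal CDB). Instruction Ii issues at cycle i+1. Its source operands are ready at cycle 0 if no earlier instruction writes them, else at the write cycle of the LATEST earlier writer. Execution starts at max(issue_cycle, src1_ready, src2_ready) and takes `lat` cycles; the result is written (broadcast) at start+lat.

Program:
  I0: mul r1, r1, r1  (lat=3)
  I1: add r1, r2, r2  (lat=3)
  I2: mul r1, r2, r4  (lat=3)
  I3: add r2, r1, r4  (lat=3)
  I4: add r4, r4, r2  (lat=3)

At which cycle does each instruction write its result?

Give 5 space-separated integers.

Answer: 4 5 6 9 12

Derivation:
I0 mul r1: issue@1 deps=(None,None) exec_start@1 write@4
I1 add r1: issue@2 deps=(None,None) exec_start@2 write@5
I2 mul r1: issue@3 deps=(None,None) exec_start@3 write@6
I3 add r2: issue@4 deps=(2,None) exec_start@6 write@9
I4 add r4: issue@5 deps=(None,3) exec_start@9 write@12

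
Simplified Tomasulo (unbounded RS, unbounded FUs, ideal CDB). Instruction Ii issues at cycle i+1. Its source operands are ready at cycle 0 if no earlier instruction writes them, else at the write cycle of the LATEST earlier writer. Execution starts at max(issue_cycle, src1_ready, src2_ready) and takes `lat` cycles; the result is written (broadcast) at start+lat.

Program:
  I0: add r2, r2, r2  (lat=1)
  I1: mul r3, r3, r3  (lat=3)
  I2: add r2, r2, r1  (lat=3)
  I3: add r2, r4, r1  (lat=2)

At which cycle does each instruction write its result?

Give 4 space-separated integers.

Answer: 2 5 6 6

Derivation:
I0 add r2: issue@1 deps=(None,None) exec_start@1 write@2
I1 mul r3: issue@2 deps=(None,None) exec_start@2 write@5
I2 add r2: issue@3 deps=(0,None) exec_start@3 write@6
I3 add r2: issue@4 deps=(None,None) exec_start@4 write@6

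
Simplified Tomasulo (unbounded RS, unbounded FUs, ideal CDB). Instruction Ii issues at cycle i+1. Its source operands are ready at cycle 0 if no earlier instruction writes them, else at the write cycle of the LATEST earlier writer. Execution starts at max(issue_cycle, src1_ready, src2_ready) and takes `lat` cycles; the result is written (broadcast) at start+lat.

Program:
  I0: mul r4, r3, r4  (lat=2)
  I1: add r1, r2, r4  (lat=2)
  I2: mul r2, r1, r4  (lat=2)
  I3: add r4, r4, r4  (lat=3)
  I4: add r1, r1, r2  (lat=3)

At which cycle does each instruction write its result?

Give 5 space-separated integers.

I0 mul r4: issue@1 deps=(None,None) exec_start@1 write@3
I1 add r1: issue@2 deps=(None,0) exec_start@3 write@5
I2 mul r2: issue@3 deps=(1,0) exec_start@5 write@7
I3 add r4: issue@4 deps=(0,0) exec_start@4 write@7
I4 add r1: issue@5 deps=(1,2) exec_start@7 write@10

Answer: 3 5 7 7 10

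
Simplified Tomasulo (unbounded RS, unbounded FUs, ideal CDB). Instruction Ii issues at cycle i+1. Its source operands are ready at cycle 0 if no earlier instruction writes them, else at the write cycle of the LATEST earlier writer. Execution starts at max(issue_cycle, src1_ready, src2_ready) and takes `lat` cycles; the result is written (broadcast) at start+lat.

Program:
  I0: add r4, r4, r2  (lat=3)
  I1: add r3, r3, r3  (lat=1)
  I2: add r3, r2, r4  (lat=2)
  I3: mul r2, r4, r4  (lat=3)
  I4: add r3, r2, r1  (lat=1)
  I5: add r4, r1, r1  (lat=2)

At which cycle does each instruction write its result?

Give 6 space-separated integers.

I0 add r4: issue@1 deps=(None,None) exec_start@1 write@4
I1 add r3: issue@2 deps=(None,None) exec_start@2 write@3
I2 add r3: issue@3 deps=(None,0) exec_start@4 write@6
I3 mul r2: issue@4 deps=(0,0) exec_start@4 write@7
I4 add r3: issue@5 deps=(3,None) exec_start@7 write@8
I5 add r4: issue@6 deps=(None,None) exec_start@6 write@8

Answer: 4 3 6 7 8 8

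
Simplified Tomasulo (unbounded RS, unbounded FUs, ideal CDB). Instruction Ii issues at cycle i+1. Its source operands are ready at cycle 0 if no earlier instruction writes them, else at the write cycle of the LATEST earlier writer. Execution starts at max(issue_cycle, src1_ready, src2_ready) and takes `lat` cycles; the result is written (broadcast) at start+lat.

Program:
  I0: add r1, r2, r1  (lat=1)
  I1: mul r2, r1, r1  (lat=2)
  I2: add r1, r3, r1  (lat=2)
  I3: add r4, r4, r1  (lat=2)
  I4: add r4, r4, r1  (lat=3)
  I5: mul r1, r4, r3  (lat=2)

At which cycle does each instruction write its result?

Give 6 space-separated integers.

I0 add r1: issue@1 deps=(None,None) exec_start@1 write@2
I1 mul r2: issue@2 deps=(0,0) exec_start@2 write@4
I2 add r1: issue@3 deps=(None,0) exec_start@3 write@5
I3 add r4: issue@4 deps=(None,2) exec_start@5 write@7
I4 add r4: issue@5 deps=(3,2) exec_start@7 write@10
I5 mul r1: issue@6 deps=(4,None) exec_start@10 write@12

Answer: 2 4 5 7 10 12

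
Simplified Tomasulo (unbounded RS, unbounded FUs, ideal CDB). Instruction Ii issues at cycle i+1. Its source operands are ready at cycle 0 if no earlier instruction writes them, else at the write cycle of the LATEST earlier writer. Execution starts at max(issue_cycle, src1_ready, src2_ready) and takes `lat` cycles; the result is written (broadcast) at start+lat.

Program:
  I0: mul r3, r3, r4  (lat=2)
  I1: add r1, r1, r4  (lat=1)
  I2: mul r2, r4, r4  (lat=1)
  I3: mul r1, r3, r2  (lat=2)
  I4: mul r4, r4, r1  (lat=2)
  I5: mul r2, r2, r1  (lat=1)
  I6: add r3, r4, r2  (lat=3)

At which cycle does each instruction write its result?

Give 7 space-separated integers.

Answer: 3 3 4 6 8 7 11

Derivation:
I0 mul r3: issue@1 deps=(None,None) exec_start@1 write@3
I1 add r1: issue@2 deps=(None,None) exec_start@2 write@3
I2 mul r2: issue@3 deps=(None,None) exec_start@3 write@4
I3 mul r1: issue@4 deps=(0,2) exec_start@4 write@6
I4 mul r4: issue@5 deps=(None,3) exec_start@6 write@8
I5 mul r2: issue@6 deps=(2,3) exec_start@6 write@7
I6 add r3: issue@7 deps=(4,5) exec_start@8 write@11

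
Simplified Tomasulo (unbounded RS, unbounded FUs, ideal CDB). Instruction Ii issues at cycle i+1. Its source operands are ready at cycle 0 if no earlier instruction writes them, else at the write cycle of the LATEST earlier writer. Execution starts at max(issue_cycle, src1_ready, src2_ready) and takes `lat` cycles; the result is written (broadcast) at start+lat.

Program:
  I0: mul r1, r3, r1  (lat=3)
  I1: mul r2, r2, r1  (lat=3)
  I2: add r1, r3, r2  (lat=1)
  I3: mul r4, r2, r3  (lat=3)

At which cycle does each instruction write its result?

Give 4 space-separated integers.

Answer: 4 7 8 10

Derivation:
I0 mul r1: issue@1 deps=(None,None) exec_start@1 write@4
I1 mul r2: issue@2 deps=(None,0) exec_start@4 write@7
I2 add r1: issue@3 deps=(None,1) exec_start@7 write@8
I3 mul r4: issue@4 deps=(1,None) exec_start@7 write@10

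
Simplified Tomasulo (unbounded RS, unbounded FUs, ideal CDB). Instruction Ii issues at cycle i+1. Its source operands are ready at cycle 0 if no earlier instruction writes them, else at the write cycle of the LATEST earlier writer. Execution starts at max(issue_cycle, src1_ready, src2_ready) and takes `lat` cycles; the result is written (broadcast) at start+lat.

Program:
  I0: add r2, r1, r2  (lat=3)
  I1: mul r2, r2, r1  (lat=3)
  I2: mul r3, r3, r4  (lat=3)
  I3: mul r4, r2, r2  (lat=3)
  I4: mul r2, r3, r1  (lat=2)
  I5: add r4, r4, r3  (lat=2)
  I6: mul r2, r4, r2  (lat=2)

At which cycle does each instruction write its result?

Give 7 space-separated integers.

I0 add r2: issue@1 deps=(None,None) exec_start@1 write@4
I1 mul r2: issue@2 deps=(0,None) exec_start@4 write@7
I2 mul r3: issue@3 deps=(None,None) exec_start@3 write@6
I3 mul r4: issue@4 deps=(1,1) exec_start@7 write@10
I4 mul r2: issue@5 deps=(2,None) exec_start@6 write@8
I5 add r4: issue@6 deps=(3,2) exec_start@10 write@12
I6 mul r2: issue@7 deps=(5,4) exec_start@12 write@14

Answer: 4 7 6 10 8 12 14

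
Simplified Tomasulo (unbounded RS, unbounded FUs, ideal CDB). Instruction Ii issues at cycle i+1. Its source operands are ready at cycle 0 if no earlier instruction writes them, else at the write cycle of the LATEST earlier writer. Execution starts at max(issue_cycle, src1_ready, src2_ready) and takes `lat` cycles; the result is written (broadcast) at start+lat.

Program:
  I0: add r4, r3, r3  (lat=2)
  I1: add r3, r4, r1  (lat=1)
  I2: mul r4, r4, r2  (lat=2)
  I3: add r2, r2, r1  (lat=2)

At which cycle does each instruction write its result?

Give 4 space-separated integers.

I0 add r4: issue@1 deps=(None,None) exec_start@1 write@3
I1 add r3: issue@2 deps=(0,None) exec_start@3 write@4
I2 mul r4: issue@3 deps=(0,None) exec_start@3 write@5
I3 add r2: issue@4 deps=(None,None) exec_start@4 write@6

Answer: 3 4 5 6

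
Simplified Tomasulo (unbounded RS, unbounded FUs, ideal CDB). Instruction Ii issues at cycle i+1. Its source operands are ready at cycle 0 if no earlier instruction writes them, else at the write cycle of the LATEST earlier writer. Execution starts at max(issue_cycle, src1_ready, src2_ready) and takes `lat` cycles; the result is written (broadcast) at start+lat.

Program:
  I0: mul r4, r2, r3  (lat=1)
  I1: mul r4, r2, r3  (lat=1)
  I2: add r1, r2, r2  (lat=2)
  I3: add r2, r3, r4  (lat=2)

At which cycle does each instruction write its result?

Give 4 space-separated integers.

Answer: 2 3 5 6

Derivation:
I0 mul r4: issue@1 deps=(None,None) exec_start@1 write@2
I1 mul r4: issue@2 deps=(None,None) exec_start@2 write@3
I2 add r1: issue@3 deps=(None,None) exec_start@3 write@5
I3 add r2: issue@4 deps=(None,1) exec_start@4 write@6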